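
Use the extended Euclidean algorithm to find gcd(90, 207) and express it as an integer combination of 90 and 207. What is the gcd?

Euclidean algorithm:
207 = 2×90 + 27
90 = 3×27 + 9
27 = 3×9 + 0
gcd(90, 207) = 9.
Working backward:
9 = 90 − 3·27
9 = −3·207 + 7·90
So 9 = (-3)·207 + (7)·90.

9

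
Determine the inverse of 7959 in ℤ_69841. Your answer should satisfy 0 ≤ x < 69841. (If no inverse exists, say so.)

58565

Extended Euclidean algorithm:
69841 = 8×7959 + 6169
7959 = 1×6169 + 1790
6169 = 3×1790 + 799
1790 = 2×799 + 192
799 = 4×192 + 31
192 = 6×31 + 6
31 = 5×6 + 1
6 = 6×1 + 0
Since gcd(7959, 69841) = 1, back-substitute to write 1 as a combination:
1 = 31 − 5·6
1 = −5·192 + 31·31
1 = 31·799 − 129·192
1 = −129·1790 + 289·799
1 = 289·6169 − 996·1790
1 = −996·7959 + 1285·6169
1 = 1285·69841 − 11276·7959
So 7959·(-11276) ≡ 1 (mod 69841), and -11276 ≡ 58565 (mod 69841).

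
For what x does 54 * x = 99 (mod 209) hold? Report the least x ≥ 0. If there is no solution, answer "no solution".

176

First find gcd(54, 209):
209 = 3·54 + 47
54 = 1·47 + 7
47 = 6·7 + 5
7 = 1·5 + 2
5 = 2·2 + 1
2 = 2·1 + 0
gcd = 1, so a unique solution mod 209 exists.
Back-substitute for the Bézout coefficients:
1 = 5 − 2·2
1 = −2·7 + 3·5
1 = 3·47 − 20·7
1 = −20·54 + 23·47
1 = 23·209 − 89·54
So 54·(-89) ≡ 1 (mod 209), giving 54⁻¹ ≡ 120.
x ≡ 54⁻¹·99 ≡ 120·99 ≡ 176 (mod 209).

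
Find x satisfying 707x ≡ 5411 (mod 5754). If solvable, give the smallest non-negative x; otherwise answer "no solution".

439

First find gcd(707, 5754):
5754 = 8·707 + 98
707 = 7·98 + 21
98 = 4·21 + 14
21 = 1·14 + 7
14 = 2·7 + 0
gcd = 7 and 7 | 5411, so solutions exist. Divide through by 7: 101x ≡ 773 (mod 822).
Now find 101⁻¹ mod 822:
822 = 8·101 + 14
101 = 7·14 + 3
14 = 4·3 + 2
3 = 1·2 + 1
2 = 2·1 + 0
Back-substitute:
1 = 3 − 2
1 = −14 + 5·3
1 = 5·101 − 36·14
1 = −36·822 + 293·101
So 101⁻¹ ≡ 293 (mod 822).
Then x ≡ 293·773 ≡ 439 (mod 822); the smallest non-negative solution is x = 439.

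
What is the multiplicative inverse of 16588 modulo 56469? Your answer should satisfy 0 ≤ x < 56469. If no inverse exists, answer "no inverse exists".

Apply the Euclidean algorithm to 56469 and 16588:
56469 = 3*16588 + 6705
16588 = 2*6705 + 3178
6705 = 2*3178 + 349
3178 = 9*349 + 37
349 = 9*37 + 16
37 = 2*16 + 5
16 = 3*5 + 1
5 = 5*1 + 0
The gcd is 1. Working backward:
1 = 16 − 3·5
1 = −3·37 + 7·16
1 = 7·349 − 66·37
1 = −66·3178 + 601·349
1 = 601·6705 − 1268·3178
1 = −1268·16588 + 3137·6705
1 = 3137·56469 − 10679·16588
So 16588·(-10679) ≡ 1 (mod 56469), and -10679 ≡ 45790 (mod 56469).

45790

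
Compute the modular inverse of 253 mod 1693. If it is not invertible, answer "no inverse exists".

Run Euclid on (1693, 253):
1693 = 6×253 + 175
253 = 1×175 + 78
175 = 2×78 + 19
78 = 4×19 + 2
19 = 9×2 + 1
2 = 2×1 + 0
Since gcd(253, 1693) = 1, back-substitute to write 1 as a combination:
1 = 19 − 9·2
1 = −9·78 + 37·19
1 = 37·175 − 83·78
1 = −83·253 + 120·175
1 = 120·1693 − 803·253
So 253·(-803) ≡ 1 (mod 1693), and -803 ≡ 890 (mod 1693).

890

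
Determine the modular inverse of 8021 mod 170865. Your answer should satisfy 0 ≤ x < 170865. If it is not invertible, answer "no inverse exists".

91706

gcd(170865, 8021) by repeated division:
170865 = 21·8021 + 2424
8021 = 3·2424 + 749
2424 = 3·749 + 177
749 = 4·177 + 41
177 = 4·41 + 13
41 = 3·13 + 2
13 = 6·2 + 1
2 = 2·1 + 0
Since gcd(8021, 170865) = 1, back-substitute to write 1 as a combination:
1 = 13 − 6·2
1 = −6·41 + 19·13
1 = 19·177 − 82·41
1 = −82·749 + 347·177
1 = 347·2424 − 1123·749
1 = −1123·8021 + 3716·2424
1 = 3716·170865 − 79159·8021
Thus 8021·(-79159) ≡ 1 (mod 170865); reducing, -79159 mod 170865 = 91706.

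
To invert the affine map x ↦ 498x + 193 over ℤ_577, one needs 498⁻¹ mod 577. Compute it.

Run Euclid on (577, 498):
577 = 1·498 + 79
498 = 6·79 + 24
79 = 3·24 + 7
24 = 3·7 + 3
7 = 2·3 + 1
3 = 3·1 + 0
The gcd is 1. Working backward:
1 = 7 − 2·3
1 = −2·24 + 7·7
1 = 7·79 − 23·24
1 = −23·498 + 145·79
1 = 145·577 − 168·498
Hence 498⁻¹ ≡ -168 ≡ 409 (mod 577).

409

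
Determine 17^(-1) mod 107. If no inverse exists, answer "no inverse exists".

63

Run Euclid on (107, 17):
107 = 6×17 + 5
17 = 3×5 + 2
5 = 2×2 + 1
2 = 2×1 + 0
gcd = 1, so the inverse exists. Back-substitute:
1 = 5 − 2·2
1 = −2·17 + 7·5
1 = 7·107 − 44·17
So 17·(-44) ≡ 1 (mod 107), and -44 ≡ 63 (mod 107).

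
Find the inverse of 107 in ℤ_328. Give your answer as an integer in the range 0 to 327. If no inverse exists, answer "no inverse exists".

187

gcd(328, 107) by repeated division:
328 = 3*107 + 7
107 = 15*7 + 2
7 = 3*2 + 1
2 = 2*1 + 0
gcd = 1, so the inverse exists. Back-substitute:
1 = 7 − 3·2
1 = −3·107 + 46·7
1 = 46·328 − 141·107
So 107·(-141) ≡ 1 (mod 328), and -141 ≡ 187 (mod 328).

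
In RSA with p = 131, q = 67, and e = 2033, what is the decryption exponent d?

2777

φ(n) = (p−1)(q−1) = 130·66 = 8580.
Need d with 2033·d ≡ 1 (mod 8580). Apply the extended Euclidean algorithm:
8580 = 4*2033 + 448
2033 = 4*448 + 241
448 = 1*241 + 207
241 = 1*207 + 34
207 = 6*34 + 3
34 = 11*3 + 1
3 = 3*1 + 0
Back-substitute:
1 = 34 − 11·3
1 = −11·207 + 67·34
1 = 67·241 − 78·207
1 = −78·448 + 145·241
1 = 145·2033 − 658·448
1 = −658·8580 + 2777·2033
So 2033·2777 ≡ 1 (mod 8580), hence d = 2777.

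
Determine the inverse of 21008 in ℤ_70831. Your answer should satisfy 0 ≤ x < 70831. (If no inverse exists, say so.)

Run Euclid on (70831, 21008):
70831 = 3×21008 + 7807
21008 = 2×7807 + 5394
7807 = 1×5394 + 2413
5394 = 2×2413 + 568
2413 = 4×568 + 141
568 = 4×141 + 4
141 = 35×4 + 1
4 = 4×1 + 0
The gcd is 1. Working backward:
1 = 141 − 35·4
1 = −35·568 + 141·141
1 = 141·2413 − 599·568
1 = −599·5394 + 1339·2413
1 = 1339·7807 − 1938·5394
1 = −1938·21008 + 5215·7807
1 = 5215·70831 − 17583·21008
So 21008·(-17583) ≡ 1 (mod 70831), and -17583 ≡ 53248 (mod 70831).

53248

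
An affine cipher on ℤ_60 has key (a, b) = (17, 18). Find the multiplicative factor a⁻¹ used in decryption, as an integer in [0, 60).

Run Euclid on (60, 17):
60 = 3×17 + 9
17 = 1×9 + 8
9 = 1×8 + 1
8 = 8×1 + 0
gcd = 1, so the inverse exists. Back-substitute:
1 = 9 − 8
1 = −17 + 2·9
1 = 2·60 − 7·17
So 17·(-7) ≡ 1 (mod 60), and -7 ≡ 53 (mod 60).

53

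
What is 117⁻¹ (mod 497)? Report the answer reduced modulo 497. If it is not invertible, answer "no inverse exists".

17

Run Euclid on (497, 117):
497 = 4×117 + 29
117 = 4×29 + 1
29 = 29×1 + 0
gcd = 1, so the inverse exists. Back-substitute:
1 = 117 − 4·29
1 = −4·497 + 17·117
So 117·17 ≡ 1 (mod 497).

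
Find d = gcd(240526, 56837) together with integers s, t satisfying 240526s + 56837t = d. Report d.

Repeated division:
240526 = 4×56837 + 13178
56837 = 4×13178 + 4125
13178 = 3×4125 + 803
4125 = 5×803 + 110
803 = 7×110 + 33
110 = 3×33 + 11
33 = 3×11 + 0
gcd(240526, 56837) = 11.
Back-substituting:
11 = 110 − 3·33
11 = −3·803 + 22·110
11 = 22·4125 − 113·803
11 = −113·13178 + 361·4125
11 = 361·56837 − 1557·13178
11 = −1557·240526 + 6589·56837
So 11 = (-1557)·240526 + (6589)·56837.

11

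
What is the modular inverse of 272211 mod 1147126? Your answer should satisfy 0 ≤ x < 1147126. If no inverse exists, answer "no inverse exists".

Run Euclid on (1147126, 272211):
1147126 = 4·272211 + 58282
272211 = 4·58282 + 39083
58282 = 1·39083 + 19199
39083 = 2·19199 + 685
19199 = 28·685 + 19
685 = 36·19 + 1
19 = 19·1 + 0
Since gcd(272211, 1147126) = 1, back-substitute to write 1 as a combination:
1 = 685 − 36·19
1 = −36·19199 + 1009·685
1 = 1009·39083 − 2054·19199
1 = −2054·58282 + 3063·39083
1 = 3063·272211 − 14306·58282
1 = −14306·1147126 + 60287·272211
So 272211·60287 ≡ 1 (mod 1147126).

60287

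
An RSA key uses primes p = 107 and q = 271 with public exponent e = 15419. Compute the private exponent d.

φ(n) = (p−1)(q−1) = 106·270 = 28620.
Need d with 15419·d ≡ 1 (mod 28620). Apply the extended Euclidean algorithm:
28620 = 1·15419 + 13201
15419 = 1·13201 + 2218
13201 = 5·2218 + 2111
2218 = 1·2111 + 107
2111 = 19·107 + 78
107 = 1·78 + 29
78 = 2·29 + 20
29 = 1·20 + 9
20 = 2·9 + 2
9 = 4·2 + 1
2 = 2·1 + 0
Back-substitute:
1 = 9 − 4·2
1 = −4·20 + 9·9
1 = 9·29 − 13·20
1 = −13·78 + 35·29
1 = 35·107 − 48·78
1 = −48·2111 + 947·107
1 = 947·2218 − 995·2111
1 = −995·13201 + 5922·2218
1 = 5922·15419 − 6917·13201
1 = −6917·28620 + 12839·15419
So 15419·12839 ≡ 1 (mod 28620), hence d = 12839.

12839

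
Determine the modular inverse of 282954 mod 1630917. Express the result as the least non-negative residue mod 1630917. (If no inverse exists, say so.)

no inverse exists

Compute gcd(282954, 1630917):
1630917 = 5·282954 + 216147
282954 = 1·216147 + 66807
216147 = 3·66807 + 15726
66807 = 4·15726 + 3903
15726 = 4·3903 + 114
3903 = 34·114 + 27
114 = 4·27 + 6
27 = 4·6 + 3
6 = 2·3 + 0
The gcd is 3, not 1, hence no inverse exists.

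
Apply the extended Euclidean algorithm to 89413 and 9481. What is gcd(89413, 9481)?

1

Euclidean algorithm:
89413 = 9·9481 + 4084
9481 = 2·4084 + 1313
4084 = 3·1313 + 145
1313 = 9·145 + 8
145 = 18·8 + 1
8 = 8·1 + 0
gcd(89413, 9481) = 1.
Working backward:
1 = 145 − 18·8
1 = −18·1313 + 163·145
1 = 163·4084 − 507·1313
1 = −507·9481 + 1177·4084
1 = 1177·89413 − 11100·9481
So 1 = (1177)·89413 + (-11100)·9481.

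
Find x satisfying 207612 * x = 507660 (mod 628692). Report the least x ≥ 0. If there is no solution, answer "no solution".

First find gcd(207612, 628692):
628692 = 3·207612 + 5856
207612 = 35·5856 + 2652
5856 = 2·2652 + 552
2652 = 4·552 + 444
552 = 1·444 + 108
444 = 4·108 + 12
108 = 9·12 + 0
gcd = 12 and 12 | 507660, so solutions exist. Divide through by 12: 17301x ≡ 42305 (mod 52391).
Now find 17301⁻¹ mod 52391:
52391 = 3·17301 + 488
17301 = 35·488 + 221
488 = 2·221 + 46
221 = 4·46 + 37
46 = 1·37 + 9
37 = 4·9 + 1
9 = 9·1 + 0
Back-substitute:
1 = 37 − 4·9
1 = −4·46 + 5·37
1 = 5·221 − 24·46
1 = −24·488 + 53·221
1 = 53·17301 − 1879·488
1 = −1879·52391 + 5690·17301
So 17301⁻¹ ≡ 5690 (mod 52391).
Then x ≡ 5690·42305 ≡ 31196 (mod 52391); the smallest non-negative solution is x = 31196.

31196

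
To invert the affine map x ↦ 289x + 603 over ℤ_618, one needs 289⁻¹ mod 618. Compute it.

139

Apply the Euclidean algorithm to 618 and 289:
618 = 2·289 + 40
289 = 7·40 + 9
40 = 4·9 + 4
9 = 2·4 + 1
4 = 4·1 + 0
Since gcd(289, 618) = 1, back-substitute to write 1 as a combination:
1 = 9 − 2·4
1 = −2·40 + 9·9
1 = 9·289 − 65·40
1 = −65·618 + 139·289
So 289·139 ≡ 1 (mod 618).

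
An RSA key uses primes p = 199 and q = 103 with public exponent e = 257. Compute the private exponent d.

φ(n) = (p−1)(q−1) = 198·102 = 20196.
Need d with 257·d ≡ 1 (mod 20196). Apply the extended Euclidean algorithm:
20196 = 78·257 + 150
257 = 1·150 + 107
150 = 1·107 + 43
107 = 2·43 + 21
43 = 2·21 + 1
21 = 21·1 + 0
Back-substitute:
1 = 43 − 2·21
1 = −2·107 + 5·43
1 = 5·150 − 7·107
1 = −7·257 + 12·150
1 = 12·20196 − 943·257
So 257·(-943) ≡ 1 (mod 20196), hence d ≡ -943 ≡ 19253 (mod 20196).

19253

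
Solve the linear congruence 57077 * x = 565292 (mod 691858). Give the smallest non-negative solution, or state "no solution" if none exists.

First find gcd(57077, 691858):
691858 = 12×57077 + 6934
57077 = 8×6934 + 1605
6934 = 4×1605 + 514
1605 = 3×514 + 63
514 = 8×63 + 10
63 = 6×10 + 3
10 = 3×3 + 1
3 = 3×1 + 0
gcd = 1, so a unique solution mod 691858 exists.
Back-substitute for the Bézout coefficients:
1 = 10 − 3·3
1 = −3·63 + 19·10
1 = 19·514 − 155·63
1 = −155·1605 + 484·514
1 = 484·6934 − 2091·1605
1 = −2091·57077 + 17212·6934
1 = 17212·691858 − 208635·57077
So 57077·(-208635) ≡ 1 (mod 691858), giving 57077⁻¹ ≡ 483223.
x ≡ 57077⁻¹·565292 ≡ 483223·565292 ≡ 644982 (mod 691858).

644982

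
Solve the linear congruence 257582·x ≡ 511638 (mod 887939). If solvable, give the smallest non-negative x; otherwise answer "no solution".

no solution

gcd(257582, 887939):
887939 = 3*257582 + 115193
257582 = 2*115193 + 27196
115193 = 4*27196 + 6409
27196 = 4*6409 + 1560
6409 = 4*1560 + 169
1560 = 9*169 + 39
169 = 4*39 + 13
39 = 3*13 + 0
gcd = 13, but 13 ∤ 511638, so the congruence has no solution.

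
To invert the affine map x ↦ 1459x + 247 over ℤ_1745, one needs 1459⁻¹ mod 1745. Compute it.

1324

Apply the Euclidean algorithm to 1745 and 1459:
1745 = 1*1459 + 286
1459 = 5*286 + 29
286 = 9*29 + 25
29 = 1*25 + 4
25 = 6*4 + 1
4 = 4*1 + 0
The gcd is 1. Working backward:
1 = 25 − 6·4
1 = −6·29 + 7·25
1 = 7·286 − 69·29
1 = −69·1459 + 352·286
1 = 352·1745 − 421·1459
Hence 1459⁻¹ ≡ -421 ≡ 1324 (mod 1745).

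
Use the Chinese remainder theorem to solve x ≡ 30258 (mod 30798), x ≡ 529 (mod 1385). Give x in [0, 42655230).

28580004

Write x = 30258 + 30798·k. Then 30798·k ≡ 529 − 30258 ≡ 741 (mod 1385).
Need 30798⁻¹ mod 1385. Extended Euclid on (1385, 328):
1385 = 4×328 + 73
328 = 4×73 + 36
73 = 2×36 + 1
36 = 36×1 + 0
Back-substitute:
1 = 73 − 2·36
1 = −2·328 + 9·73
1 = 9·1385 − 38·328
30798⁻¹ ≡ 1347 (mod 1385), so k ≡ 1347·741 ≡ 927 (mod 1385).
x = 30258 + 30798·927 = 28580004.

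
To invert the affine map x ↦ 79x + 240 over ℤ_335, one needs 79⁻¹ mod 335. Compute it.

Apply the Euclidean algorithm to 335 and 79:
335 = 4·79 + 19
79 = 4·19 + 3
19 = 6·3 + 1
3 = 3·1 + 0
gcd = 1, so the inverse exists. Back-substitute:
1 = 19 − 6·3
1 = −6·79 + 25·19
1 = 25·335 − 106·79
Hence 79⁻¹ ≡ -106 ≡ 229 (mod 335).

229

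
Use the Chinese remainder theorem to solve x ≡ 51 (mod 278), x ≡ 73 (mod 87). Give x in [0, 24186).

8947

Write x = 51 + 278·k. Then 278·k ≡ 73 − 51 ≡ 22 (mod 87).
Need 278⁻¹ mod 87. Extended Euclid on (87, 17):
87 = 5*17 + 2
17 = 8*2 + 1
2 = 2*1 + 0
Back-substitute:
1 = 17 − 8·2
1 = −8·87 + 41·17
278⁻¹ ≡ 41 (mod 87), so k ≡ 41·22 ≡ 32 (mod 87).
x = 51 + 278·32 = 8947.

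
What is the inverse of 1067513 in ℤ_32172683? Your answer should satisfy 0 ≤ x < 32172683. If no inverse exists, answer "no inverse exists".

6300947

Apply the Euclidean algorithm to 32172683 and 1067513:
32172683 = 30*1067513 + 147293
1067513 = 7*147293 + 36462
147293 = 4*36462 + 1445
36462 = 25*1445 + 337
1445 = 4*337 + 97
337 = 3*97 + 46
97 = 2*46 + 5
46 = 9*5 + 1
5 = 5*1 + 0
gcd = 1, so the inverse exists. Back-substitute:
1 = 46 − 9·5
1 = −9·97 + 19·46
1 = 19·337 − 66·97
1 = −66·1445 + 283·337
1 = 283·36462 − 7141·1445
1 = −7141·147293 + 28847·36462
1 = 28847·1067513 − 209070·147293
1 = −209070·32172683 + 6300947·1067513
So 1067513·6300947 ≡ 1 (mod 32172683).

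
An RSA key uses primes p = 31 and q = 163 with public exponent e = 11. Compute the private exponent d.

2651

φ(n) = (p−1)(q−1) = 30·162 = 4860.
Need d with 11·d ≡ 1 (mod 4860). Apply the extended Euclidean algorithm:
4860 = 441·11 + 9
11 = 1·9 + 2
9 = 4·2 + 1
2 = 2·1 + 0
Back-substitute:
1 = 9 − 4·2
1 = −4·11 + 5·9
1 = 5·4860 − 2209·11
So 11·(-2209) ≡ 1 (mod 4860), hence d ≡ -2209 ≡ 2651 (mod 4860).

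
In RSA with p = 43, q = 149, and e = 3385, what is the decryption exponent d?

4993

φ(n) = (p−1)(q−1) = 42·148 = 6216.
Need d with 3385·d ≡ 1 (mod 6216). Apply the extended Euclidean algorithm:
6216 = 1·3385 + 2831
3385 = 1·2831 + 554
2831 = 5·554 + 61
554 = 9·61 + 5
61 = 12·5 + 1
5 = 5·1 + 0
Back-substitute:
1 = 61 − 12·5
1 = −12·554 + 109·61
1 = 109·2831 − 557·554
1 = −557·3385 + 666·2831
1 = 666·6216 − 1223·3385
So 3385·(-1223) ≡ 1 (mod 6216), hence d ≡ -1223 ≡ 4993 (mod 6216).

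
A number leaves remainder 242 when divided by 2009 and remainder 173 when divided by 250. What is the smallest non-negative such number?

319673

Write x = 242 + 2009·k. Then 2009·k ≡ 173 − 242 ≡ 181 (mod 250).
Need 2009⁻¹ mod 250. Extended Euclid on (250, 9):
250 = 27*9 + 7
9 = 1*7 + 2
7 = 3*2 + 1
2 = 2*1 + 0
Back-substitute:
1 = 7 − 3·2
1 = −3·9 + 4·7
1 = 4·250 − 111·9
2009⁻¹ ≡ 139 (mod 250), so k ≡ 139·181 ≡ 159 (mod 250).
x = 242 + 2009·159 = 319673.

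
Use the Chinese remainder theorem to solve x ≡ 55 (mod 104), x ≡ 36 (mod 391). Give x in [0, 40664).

17631

Write x = 55 + 104·k. Then 104·k ≡ 36 − 55 ≡ 372 (mod 391).
Need 104⁻¹ mod 391. Extended Euclid on (391, 104):
391 = 3×104 + 79
104 = 1×79 + 25
79 = 3×25 + 4
25 = 6×4 + 1
4 = 4×1 + 0
Back-substitute:
1 = 25 − 6·4
1 = −6·79 + 19·25
1 = 19·104 − 25·79
1 = −25·391 + 94·104
104⁻¹ ≡ 94 (mod 391), so k ≡ 94·372 ≡ 169 (mod 391).
x = 55 + 104·169 = 17631.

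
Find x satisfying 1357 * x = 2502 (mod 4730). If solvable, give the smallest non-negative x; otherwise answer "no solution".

2996

First find gcd(1357, 4730):
4730 = 3×1357 + 659
1357 = 2×659 + 39
659 = 16×39 + 35
39 = 1×35 + 4
35 = 8×4 + 3
4 = 1×3 + 1
3 = 3×1 + 0
gcd = 1, so a unique solution mod 4730 exists.
Back-substitute for the Bézout coefficients:
1 = 4 − 3
1 = −35 + 9·4
1 = 9·39 − 10·35
1 = −10·659 + 169·39
1 = 169·1357 − 348·659
1 = −348·4730 + 1213·1357
So 1357·(1213) ≡ 1 (mod 4730), giving 1357⁻¹ ≡ 1213.
x ≡ 1357⁻¹·2502 ≡ 1213·2502 ≡ 2996 (mod 4730).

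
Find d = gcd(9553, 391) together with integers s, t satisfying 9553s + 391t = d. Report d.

Repeated division:
9553 = 24·391 + 169
391 = 2·169 + 53
169 = 3·53 + 10
53 = 5·10 + 3
10 = 3·3 + 1
3 = 3·1 + 0
gcd(9553, 391) = 1.
Working backward:
1 = 10 − 3·3
1 = −3·53 + 16·10
1 = 16·169 − 51·53
1 = −51·391 + 118·169
1 = 118·9553 − 2883·391
So 1 = (118)·9553 + (-2883)·391.

1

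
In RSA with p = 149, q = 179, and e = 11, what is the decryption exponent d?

2395

φ(n) = (p−1)(q−1) = 148·178 = 26344.
Need d with 11·d ≡ 1 (mod 26344). Apply the extended Euclidean algorithm:
26344 = 2394×11 + 10
11 = 1×10 + 1
10 = 10×1 + 0
Back-substitute:
1 = 11 − 10
1 = −26344 + 2395·11
So 11·2395 ≡ 1 (mod 26344), hence d = 2395.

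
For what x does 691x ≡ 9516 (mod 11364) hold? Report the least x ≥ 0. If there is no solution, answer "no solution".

96

First find gcd(691, 11364):
11364 = 16×691 + 308
691 = 2×308 + 75
308 = 4×75 + 8
75 = 9×8 + 3
8 = 2×3 + 2
3 = 1×2 + 1
2 = 2×1 + 0
gcd = 1, so a unique solution mod 11364 exists.
Back-substitute for the Bézout coefficients:
1 = 3 − 2
1 = −8 + 3·3
1 = 3·75 − 28·8
1 = −28·308 + 115·75
1 = 115·691 − 258·308
1 = −258·11364 + 4243·691
So 691·(4243) ≡ 1 (mod 11364), giving 691⁻¹ ≡ 4243.
x ≡ 691⁻¹·9516 ≡ 4243·9516 ≡ 96 (mod 11364).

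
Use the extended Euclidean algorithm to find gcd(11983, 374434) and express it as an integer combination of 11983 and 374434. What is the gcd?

Apply Euclid's algorithm to 374434 and 11983:
374434 = 31×11983 + 2961
11983 = 4×2961 + 139
2961 = 21×139 + 42
139 = 3×42 + 13
42 = 3×13 + 3
13 = 4×3 + 1
3 = 3×1 + 0
gcd(11983, 374434) = 1.
Express as a combination:
1 = 13 − 4·3
1 = −4·42 + 13·13
1 = 13·139 − 43·42
1 = −43·2961 + 916·139
1 = 916·11983 − 3707·2961
1 = −3707·374434 + 115833·11983
So 1 = (-3707)·374434 + (115833)·11983.

1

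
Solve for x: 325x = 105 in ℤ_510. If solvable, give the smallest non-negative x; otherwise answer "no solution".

27

First find gcd(325, 510):
510 = 1×325 + 185
325 = 1×185 + 140
185 = 1×140 + 45
140 = 3×45 + 5
45 = 9×5 + 0
gcd = 5 and 5 | 105, so solutions exist. Divide through by 5: 65x ≡ 21 (mod 102).
Now find 65⁻¹ mod 102:
102 = 1×65 + 37
65 = 1×37 + 28
37 = 1×28 + 9
28 = 3×9 + 1
9 = 9×1 + 0
Back-substitute:
1 = 28 − 3·9
1 = −3·37 + 4·28
1 = 4·65 − 7·37
1 = −7·102 + 11·65
So 65⁻¹ ≡ 11 (mod 102).
Then x ≡ 11·21 ≡ 27 (mod 102); the smallest non-negative solution is x = 27.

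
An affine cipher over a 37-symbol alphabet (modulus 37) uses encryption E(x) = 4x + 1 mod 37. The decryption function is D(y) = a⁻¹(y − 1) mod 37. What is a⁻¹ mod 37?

gcd(37, 4) by repeated division:
37 = 9×4 + 1
4 = 4×1 + 0
gcd = 1, so the inverse exists. Back-substitute:
1 = 37 − 9·4
So 4·(-9) ≡ 1 (mod 37), and -9 ≡ 28 (mod 37).

28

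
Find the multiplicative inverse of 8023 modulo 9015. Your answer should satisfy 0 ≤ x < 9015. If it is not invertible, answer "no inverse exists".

8497

Apply the Euclidean algorithm to 9015 and 8023:
9015 = 1*8023 + 992
8023 = 8*992 + 87
992 = 11*87 + 35
87 = 2*35 + 17
35 = 2*17 + 1
17 = 17*1 + 0
The gcd is 1. Working backward:
1 = 35 − 2·17
1 = −2·87 + 5·35
1 = 5·992 − 57·87
1 = −57·8023 + 461·992
1 = 461·9015 − 518·8023
Thus 8023·(-518) ≡ 1 (mod 9015); reducing, -518 mod 9015 = 8497.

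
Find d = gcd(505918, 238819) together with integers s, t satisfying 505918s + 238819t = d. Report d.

7

Euclidean algorithm:
505918 = 2·238819 + 28280
238819 = 8·28280 + 12579
28280 = 2·12579 + 3122
12579 = 4·3122 + 91
3122 = 34·91 + 28
91 = 3·28 + 7
28 = 4·7 + 0
gcd(505918, 238819) = 7.
Working backward:
7 = 91 − 3·28
7 = −3·3122 + 103·91
7 = 103·12579 − 415·3122
7 = −415·28280 + 933·12579
7 = 933·238819 − 7879·28280
7 = −7879·505918 + 16691·238819
So 7 = (-7879)·505918 + (16691)·238819.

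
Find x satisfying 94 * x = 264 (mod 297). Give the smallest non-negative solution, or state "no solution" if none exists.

66

First find gcd(94, 297):
297 = 3×94 + 15
94 = 6×15 + 4
15 = 3×4 + 3
4 = 1×3 + 1
3 = 3×1 + 0
gcd = 1, so a unique solution mod 297 exists.
Back-substitute for the Bézout coefficients:
1 = 4 − 3
1 = −15 + 4·4
1 = 4·94 − 25·15
1 = −25·297 + 79·94
So 94·(79) ≡ 1 (mod 297), giving 94⁻¹ ≡ 79.
x ≡ 94⁻¹·264 ≡ 79·264 ≡ 66 (mod 297).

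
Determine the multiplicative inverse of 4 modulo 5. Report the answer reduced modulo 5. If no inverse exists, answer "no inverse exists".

4

gcd(5, 4) by repeated division:
5 = 1·4 + 1
4 = 4·1 + 0
gcd = 1, so the inverse exists. Back-substitute:
1 = 5 − 4
Hence 4⁻¹ ≡ -1 ≡ 4 (mod 5).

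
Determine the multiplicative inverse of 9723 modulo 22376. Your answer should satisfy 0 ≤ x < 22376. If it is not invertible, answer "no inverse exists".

Extended Euclidean algorithm:
22376 = 2×9723 + 2930
9723 = 3×2930 + 933
2930 = 3×933 + 131
933 = 7×131 + 16
131 = 8×16 + 3
16 = 5×3 + 1
3 = 3×1 + 0
gcd = 1, so the inverse exists. Back-substitute:
1 = 16 − 5·3
1 = −5·131 + 41·16
1 = 41·933 − 292·131
1 = −292·2930 + 917·933
1 = 917·9723 − 3043·2930
1 = −3043·22376 + 7003·9723
So 9723·7003 ≡ 1 (mod 22376).

7003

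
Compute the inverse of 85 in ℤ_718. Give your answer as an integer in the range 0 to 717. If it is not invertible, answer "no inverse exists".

Run Euclid on (718, 85):
718 = 8×85 + 38
85 = 2×38 + 9
38 = 4×9 + 2
9 = 4×2 + 1
2 = 2×1 + 0
The gcd is 1. Working backward:
1 = 9 − 4·2
1 = −4·38 + 17·9
1 = 17·85 − 38·38
1 = −38·718 + 321·85
So 85·321 ≡ 1 (mod 718).

321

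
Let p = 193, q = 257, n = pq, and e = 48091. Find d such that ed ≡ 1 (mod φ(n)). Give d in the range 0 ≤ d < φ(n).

2131

φ(n) = (p−1)(q−1) = 192·256 = 49152.
Need d with 48091·d ≡ 1 (mod 49152). Apply the extended Euclidean algorithm:
49152 = 1*48091 + 1061
48091 = 45*1061 + 346
1061 = 3*346 + 23
346 = 15*23 + 1
23 = 23*1 + 0
Back-substitute:
1 = 346 − 15·23
1 = −15·1061 + 46·346
1 = 46·48091 − 2085·1061
1 = −2085·49152 + 2131·48091
So 48091·2131 ≡ 1 (mod 49152), hence d = 2131.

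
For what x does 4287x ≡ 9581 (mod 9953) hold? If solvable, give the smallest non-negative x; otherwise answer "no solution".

1177

First find gcd(4287, 9953):
9953 = 2*4287 + 1379
4287 = 3*1379 + 150
1379 = 9*150 + 29
150 = 5*29 + 5
29 = 5*5 + 4
5 = 1*4 + 1
4 = 4*1 + 0
gcd = 1, so a unique solution mod 9953 exists.
Back-substitute for the Bézout coefficients:
1 = 5 − 4
1 = −29 + 6·5
1 = 6·150 − 31·29
1 = −31·1379 + 285·150
1 = 285·4287 − 886·1379
1 = −886·9953 + 2057·4287
So 4287·(2057) ≡ 1 (mod 9953), giving 4287⁻¹ ≡ 2057.
x ≡ 4287⁻¹·9581 ≡ 2057·9581 ≡ 1177 (mod 9953).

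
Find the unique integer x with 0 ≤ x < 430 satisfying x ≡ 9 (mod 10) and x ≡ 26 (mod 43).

69

Write x = 9 + 10·k. Then 10·k ≡ 26 − 9 ≡ 17 (mod 43).
Need 10⁻¹ mod 43. Extended Euclid on (43, 10):
43 = 4·10 + 3
10 = 3·3 + 1
3 = 3·1 + 0
Back-substitute:
1 = 10 − 3·3
1 = −3·43 + 13·10
10⁻¹ ≡ 13 (mod 43), so k ≡ 13·17 ≡ 6 (mod 43).
x = 9 + 10·6 = 69.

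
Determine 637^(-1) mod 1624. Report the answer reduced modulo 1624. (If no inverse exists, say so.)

Euclidean algorithm on 1624, 637:
1624 = 2×637 + 350
637 = 1×350 + 287
350 = 1×287 + 63
287 = 4×63 + 35
63 = 1×35 + 28
35 = 1×28 + 7
28 = 4×7 + 0
Since gcd = 7 > 1, 637 is not a unit mod 1624.

no inverse exists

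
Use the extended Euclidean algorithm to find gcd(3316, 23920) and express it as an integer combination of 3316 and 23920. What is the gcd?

4

Repeated division:
23920 = 7·3316 + 708
3316 = 4·708 + 484
708 = 1·484 + 224
484 = 2·224 + 36
224 = 6·36 + 8
36 = 4·8 + 4
8 = 2·4 + 0
gcd(3316, 23920) = 4.
Back-substituting:
4 = 36 − 4·8
4 = −4·224 + 25·36
4 = 25·484 − 54·224
4 = −54·708 + 79·484
4 = 79·3316 − 370·708
4 = −370·23920 + 2669·3316
So 4 = (-370)·23920 + (2669)·3316.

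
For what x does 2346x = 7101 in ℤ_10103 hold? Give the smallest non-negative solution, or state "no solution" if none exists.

3375

First find gcd(2346, 10103):
10103 = 4*2346 + 719
2346 = 3*719 + 189
719 = 3*189 + 152
189 = 1*152 + 37
152 = 4*37 + 4
37 = 9*4 + 1
4 = 4*1 + 0
gcd = 1, so a unique solution mod 10103 exists.
Back-substitute for the Bézout coefficients:
1 = 37 − 9·4
1 = −9·152 + 37·37
1 = 37·189 − 46·152
1 = −46·719 + 175·189
1 = 175·2346 − 571·719
1 = −571·10103 + 2459·2346
So 2346·(2459) ≡ 1 (mod 10103), giving 2346⁻¹ ≡ 2459.
x ≡ 2346⁻¹·7101 ≡ 2459·7101 ≡ 3375 (mod 10103).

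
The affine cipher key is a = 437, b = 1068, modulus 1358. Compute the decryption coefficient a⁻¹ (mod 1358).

1069

Extended Euclidean algorithm:
1358 = 3×437 + 47
437 = 9×47 + 14
47 = 3×14 + 5
14 = 2×5 + 4
5 = 1×4 + 1
4 = 4×1 + 0
The gcd is 1. Working backward:
1 = 5 − 4
1 = −14 + 3·5
1 = 3·47 − 10·14
1 = −10·437 + 93·47
1 = 93·1358 − 289·437
Thus 437·(-289) ≡ 1 (mod 1358); reducing, -289 mod 1358 = 1069.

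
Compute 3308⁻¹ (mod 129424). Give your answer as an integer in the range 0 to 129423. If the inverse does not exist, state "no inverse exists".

Euclidean algorithm on 129424, 3308:
129424 = 39*3308 + 412
3308 = 8*412 + 12
412 = 34*12 + 4
12 = 3*4 + 0
The gcd is 4, not 1, hence no inverse exists.

no inverse exists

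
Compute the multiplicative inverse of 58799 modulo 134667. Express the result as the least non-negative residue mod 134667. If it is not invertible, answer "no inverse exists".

no inverse exists

Euclidean algorithm on 134667, 58799:
134667 = 2*58799 + 17069
58799 = 3*17069 + 7592
17069 = 2*7592 + 1885
7592 = 4*1885 + 52
1885 = 36*52 + 13
52 = 4*13 + 0
gcd(58799, 134667) = 13 ≠ 1, so 58799 has no multiplicative inverse modulo 134667.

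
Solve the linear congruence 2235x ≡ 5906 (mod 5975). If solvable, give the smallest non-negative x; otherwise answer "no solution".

no solution

gcd(2235, 5975):
5975 = 2·2235 + 1505
2235 = 1·1505 + 730
1505 = 2·730 + 45
730 = 16·45 + 10
45 = 4·10 + 5
10 = 2·5 + 0
gcd = 5, but 5 ∤ 5906, so the congruence has no solution.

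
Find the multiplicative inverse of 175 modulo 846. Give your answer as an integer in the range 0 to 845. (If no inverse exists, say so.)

817

Extended Euclidean algorithm:
846 = 4·175 + 146
175 = 1·146 + 29
146 = 5·29 + 1
29 = 29·1 + 0
Since gcd(175, 846) = 1, back-substitute to write 1 as a combination:
1 = 146 − 5·29
1 = −5·175 + 6·146
1 = 6·846 − 29·175
Thus 175·(-29) ≡ 1 (mod 846); reducing, -29 mod 846 = 817.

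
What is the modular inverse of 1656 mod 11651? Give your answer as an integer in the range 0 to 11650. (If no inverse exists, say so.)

Run Euclid on (11651, 1656):
11651 = 7*1656 + 59
1656 = 28*59 + 4
59 = 14*4 + 3
4 = 1*3 + 1
3 = 3*1 + 0
Since gcd(1656, 11651) = 1, back-substitute to write 1 as a combination:
1 = 4 − 3
1 = −59 + 15·4
1 = 15·1656 − 421·59
1 = −421·11651 + 2962·1656
So 1656·2962 ≡ 1 (mod 11651).

2962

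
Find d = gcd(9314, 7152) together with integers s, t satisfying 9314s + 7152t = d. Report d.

2

Repeated division:
9314 = 1·7152 + 2162
7152 = 3·2162 + 666
2162 = 3·666 + 164
666 = 4·164 + 10
164 = 16·10 + 4
10 = 2·4 + 2
4 = 2·2 + 0
gcd(9314, 7152) = 2.
Back-substituting:
2 = 10 − 2·4
2 = −2·164 + 33·10
2 = 33·666 − 134·164
2 = −134·2162 + 435·666
2 = 435·7152 − 1439·2162
2 = −1439·9314 + 1874·7152
So 2 = (-1439)·9314 + (1874)·7152.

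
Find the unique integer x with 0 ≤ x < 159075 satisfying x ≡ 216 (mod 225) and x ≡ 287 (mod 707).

33516

Write x = 216 + 225·k. Then 225·k ≡ 287 − 216 ≡ 71 (mod 707).
Need 225⁻¹ mod 707. Extended Euclid on (707, 225):
707 = 3*225 + 32
225 = 7*32 + 1
32 = 32*1 + 0
Back-substitute:
1 = 225 − 7·32
1 = −7·707 + 22·225
225⁻¹ ≡ 22 (mod 707), so k ≡ 22·71 ≡ 148 (mod 707).
x = 216 + 225·148 = 33516.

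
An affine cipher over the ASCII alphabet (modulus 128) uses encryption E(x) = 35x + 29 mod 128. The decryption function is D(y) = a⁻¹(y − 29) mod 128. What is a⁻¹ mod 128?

Extended Euclidean algorithm:
128 = 3×35 + 23
35 = 1×23 + 12
23 = 1×12 + 11
12 = 1×11 + 1
11 = 11×1 + 0
Since gcd(35, 128) = 1, back-substitute to write 1 as a combination:
1 = 12 − 11
1 = −23 + 2·12
1 = 2·35 − 3·23
1 = −3·128 + 11·35
So 35·11 ≡ 1 (mod 128).

11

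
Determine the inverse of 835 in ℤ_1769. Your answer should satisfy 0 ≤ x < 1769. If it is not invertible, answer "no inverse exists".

1358

Apply the Euclidean algorithm to 1769 and 835:
1769 = 2*835 + 99
835 = 8*99 + 43
99 = 2*43 + 13
43 = 3*13 + 4
13 = 3*4 + 1
4 = 4*1 + 0
gcd = 1, so the inverse exists. Back-substitute:
1 = 13 − 3·4
1 = −3·43 + 10·13
1 = 10·99 − 23·43
1 = −23·835 + 194·99
1 = 194·1769 − 411·835
Hence 835⁻¹ ≡ -411 ≡ 1358 (mod 1769).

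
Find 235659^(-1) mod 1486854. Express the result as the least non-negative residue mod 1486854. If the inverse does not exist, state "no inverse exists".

no inverse exists

Euclidean algorithm on 1486854, 235659:
1486854 = 6·235659 + 72900
235659 = 3·72900 + 16959
72900 = 4·16959 + 5064
16959 = 3·5064 + 1767
5064 = 2·1767 + 1530
1767 = 1·1530 + 237
1530 = 6·237 + 108
237 = 2·108 + 21
108 = 5·21 + 3
21 = 7·3 + 0
The gcd is 3, not 1, hence no inverse exists.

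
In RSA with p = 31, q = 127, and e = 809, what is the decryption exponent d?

3509

φ(n) = (p−1)(q−1) = 30·126 = 3780.
Need d with 809·d ≡ 1 (mod 3780). Apply the extended Euclidean algorithm:
3780 = 4*809 + 544
809 = 1*544 + 265
544 = 2*265 + 14
265 = 18*14 + 13
14 = 1*13 + 1
13 = 13*1 + 0
Back-substitute:
1 = 14 − 13
1 = −265 + 19·14
1 = 19·544 − 39·265
1 = −39·809 + 58·544
1 = 58·3780 − 271·809
So 809·(-271) ≡ 1 (mod 3780), hence d ≡ -271 ≡ 3509 (mod 3780).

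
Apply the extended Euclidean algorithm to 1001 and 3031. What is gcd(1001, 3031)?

7

Euclidean algorithm:
3031 = 3*1001 + 28
1001 = 35*28 + 21
28 = 1*21 + 7
21 = 3*7 + 0
gcd(1001, 3031) = 7.
Working backward:
7 = 28 − 21
7 = −1001 + 36·28
7 = 36·3031 − 109·1001
So 7 = (36)·3031 + (-109)·1001.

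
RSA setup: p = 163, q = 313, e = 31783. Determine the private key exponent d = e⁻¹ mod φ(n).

1735

φ(n) = (p−1)(q−1) = 162·312 = 50544.
Need d with 31783·d ≡ 1 (mod 50544). Apply the extended Euclidean algorithm:
50544 = 1*31783 + 18761
31783 = 1*18761 + 13022
18761 = 1*13022 + 5739
13022 = 2*5739 + 1544
5739 = 3*1544 + 1107
1544 = 1*1107 + 437
1107 = 2*437 + 233
437 = 1*233 + 204
233 = 1*204 + 29
204 = 7*29 + 1
29 = 29*1 + 0
Back-substitute:
1 = 204 − 7·29
1 = −7·233 + 8·204
1 = 8·437 − 15·233
1 = −15·1107 + 38·437
1 = 38·1544 − 53·1107
1 = −53·5739 + 197·1544
1 = 197·13022 − 447·5739
1 = −447·18761 + 644·13022
1 = 644·31783 − 1091·18761
1 = −1091·50544 + 1735·31783
So 31783·1735 ≡ 1 (mod 50544), hence d = 1735.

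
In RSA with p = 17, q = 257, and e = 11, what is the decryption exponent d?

2979

φ(n) = (p−1)(q−1) = 16·256 = 4096.
Need d with 11·d ≡ 1 (mod 4096). Apply the extended Euclidean algorithm:
4096 = 372×11 + 4
11 = 2×4 + 3
4 = 1×3 + 1
3 = 3×1 + 0
Back-substitute:
1 = 4 − 3
1 = −11 + 3·4
1 = 3·4096 − 1117·11
So 11·(-1117) ≡ 1 (mod 4096), hence d ≡ -1117 ≡ 2979 (mod 4096).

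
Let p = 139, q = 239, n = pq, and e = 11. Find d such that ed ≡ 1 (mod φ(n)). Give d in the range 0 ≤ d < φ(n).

17915

φ(n) = (p−1)(q−1) = 138·238 = 32844.
Need d with 11·d ≡ 1 (mod 32844). Apply the extended Euclidean algorithm:
32844 = 2985·11 + 9
11 = 1·9 + 2
9 = 4·2 + 1
2 = 2·1 + 0
Back-substitute:
1 = 9 − 4·2
1 = −4·11 + 5·9
1 = 5·32844 − 14929·11
So 11·(-14929) ≡ 1 (mod 32844), hence d ≡ -14929 ≡ 17915 (mod 32844).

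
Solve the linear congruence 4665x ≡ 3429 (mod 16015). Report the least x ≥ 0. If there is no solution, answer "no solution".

gcd(4665, 16015):
16015 = 3·4665 + 2020
4665 = 2·2020 + 625
2020 = 3·625 + 145
625 = 4·145 + 45
145 = 3·45 + 10
45 = 4·10 + 5
10 = 2·5 + 0
gcd = 5, but 5 ∤ 3429, so the congruence has no solution.

no solution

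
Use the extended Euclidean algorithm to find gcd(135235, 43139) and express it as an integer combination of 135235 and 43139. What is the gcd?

1

Euclidean algorithm:
135235 = 3·43139 + 5818
43139 = 7·5818 + 2413
5818 = 2·2413 + 992
2413 = 2·992 + 429
992 = 2·429 + 134
429 = 3·134 + 27
134 = 4·27 + 26
27 = 1·26 + 1
26 = 26·1 + 0
gcd(135235, 43139) = 1.
Express as a combination:
1 = 27 − 26
1 = −134 + 5·27
1 = 5·429 − 16·134
1 = −16·992 + 37·429
1 = 37·2413 − 90·992
1 = −90·5818 + 217·2413
1 = 217·43139 − 1609·5818
1 = −1609·135235 + 5044·43139
So 1 = (-1609)·135235 + (5044)·43139.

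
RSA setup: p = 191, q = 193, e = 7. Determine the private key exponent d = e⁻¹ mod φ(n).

φ(n) = (p−1)(q−1) = 190·192 = 36480.
Need d with 7·d ≡ 1 (mod 36480). Apply the extended Euclidean algorithm:
36480 = 5211×7 + 3
7 = 2×3 + 1
3 = 3×1 + 0
Back-substitute:
1 = 7 − 2·3
1 = −2·36480 + 10423·7
So 7·10423 ≡ 1 (mod 36480), hence d = 10423.

10423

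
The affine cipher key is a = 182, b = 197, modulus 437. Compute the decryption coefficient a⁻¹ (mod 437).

425

Extended Euclidean algorithm:
437 = 2·182 + 73
182 = 2·73 + 36
73 = 2·36 + 1
36 = 36·1 + 0
gcd = 1, so the inverse exists. Back-substitute:
1 = 73 − 2·36
1 = −2·182 + 5·73
1 = 5·437 − 12·182
Thus 182·(-12) ≡ 1 (mod 437); reducing, -12 mod 437 = 425.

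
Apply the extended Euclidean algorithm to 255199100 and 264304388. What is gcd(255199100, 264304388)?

4

Euclidean algorithm:
264304388 = 1×255199100 + 9105288
255199100 = 28×9105288 + 251036
9105288 = 36×251036 + 67992
251036 = 3×67992 + 47060
67992 = 1×47060 + 20932
47060 = 2×20932 + 5196
20932 = 4×5196 + 148
5196 = 35×148 + 16
148 = 9×16 + 4
16 = 4×4 + 0
gcd(255199100, 264304388) = 4.
Working backward:
4 = 148 − 9·16
4 = −9·5196 + 316·148
4 = 316·20932 − 1273·5196
4 = −1273·47060 + 2862·20932
4 = 2862·67992 − 4135·47060
4 = −4135·251036 + 15267·67992
4 = 15267·9105288 − 553747·251036
4 = −553747·255199100 + 15520183·9105288
4 = 15520183·264304388 − 16073930·255199100
So 4 = (15520183)·264304388 + (-16073930)·255199100.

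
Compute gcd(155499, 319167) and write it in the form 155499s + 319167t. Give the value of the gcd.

3

Repeated division:
319167 = 2*155499 + 8169
155499 = 19*8169 + 288
8169 = 28*288 + 105
288 = 2*105 + 78
105 = 1*78 + 27
78 = 2*27 + 24
27 = 1*24 + 3
24 = 8*3 + 0
gcd(155499, 319167) = 3.
Back-substituting:
3 = 27 − 24
3 = −78 + 3·27
3 = 3·105 − 4·78
3 = −4·288 + 11·105
3 = 11·8169 − 312·288
3 = −312·155499 + 5939·8169
3 = 5939·319167 − 12190·155499
So 3 = (5939)·319167 + (-12190)·155499.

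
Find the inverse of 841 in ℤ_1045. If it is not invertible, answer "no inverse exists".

Run Euclid on (1045, 841):
1045 = 1*841 + 204
841 = 4*204 + 25
204 = 8*25 + 4
25 = 6*4 + 1
4 = 4*1 + 0
gcd = 1, so the inverse exists. Back-substitute:
1 = 25 − 6·4
1 = −6·204 + 49·25
1 = 49·841 − 202·204
1 = −202·1045 + 251·841
So 841·251 ≡ 1 (mod 1045).

251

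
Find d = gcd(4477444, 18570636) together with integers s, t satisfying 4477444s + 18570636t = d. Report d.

4

Apply Euclid's algorithm to 18570636 and 4477444:
18570636 = 4*4477444 + 660860
4477444 = 6*660860 + 512284
660860 = 1*512284 + 148576
512284 = 3*148576 + 66556
148576 = 2*66556 + 15464
66556 = 4*15464 + 4700
15464 = 3*4700 + 1364
4700 = 3*1364 + 608
1364 = 2*608 + 148
608 = 4*148 + 16
148 = 9*16 + 4
16 = 4*4 + 0
gcd(4477444, 18570636) = 4.
Back-substituting:
4 = 148 − 9·16
4 = −9·608 + 37·148
4 = 37·1364 − 83·608
4 = −83·4700 + 286·1364
4 = 286·15464 − 941·4700
4 = −941·66556 + 4050·15464
4 = 4050·148576 − 9041·66556
4 = −9041·512284 + 31173·148576
4 = 31173·660860 − 40214·512284
4 = −40214·4477444 + 272457·660860
4 = 272457·18570636 − 1130042·4477444
So 4 = (272457)·18570636 + (-1130042)·4477444.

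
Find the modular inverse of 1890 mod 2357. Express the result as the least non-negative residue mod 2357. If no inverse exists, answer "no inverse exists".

Extended Euclidean algorithm:
2357 = 1*1890 + 467
1890 = 4*467 + 22
467 = 21*22 + 5
22 = 4*5 + 2
5 = 2*2 + 1
2 = 2*1 + 0
The gcd is 1. Working backward:
1 = 5 − 2·2
1 = −2·22 + 9·5
1 = 9·467 − 191·22
1 = −191·1890 + 773·467
1 = 773·2357 − 964·1890
Thus 1890·(-964) ≡ 1 (mod 2357); reducing, -964 mod 2357 = 1393.

1393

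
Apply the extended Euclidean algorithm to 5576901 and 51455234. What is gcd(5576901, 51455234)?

1

Apply Euclid's algorithm to 51455234 and 5576901:
51455234 = 9*5576901 + 1263125
5576901 = 4*1263125 + 524401
1263125 = 2*524401 + 214323
524401 = 2*214323 + 95755
214323 = 2*95755 + 22813
95755 = 4*22813 + 4503
22813 = 5*4503 + 298
4503 = 15*298 + 33
298 = 9*33 + 1
33 = 33*1 + 0
gcd(5576901, 51455234) = 1.
Working backward:
1 = 298 − 9·33
1 = −9·4503 + 136·298
1 = 136·22813 − 689·4503
1 = −689·95755 + 2892·22813
1 = 2892·214323 − 6473·95755
1 = −6473·524401 + 15838·214323
1 = 15838·1263125 − 38149·524401
1 = −38149·5576901 + 168434·1263125
1 = 168434·51455234 − 1554055·5576901
So 1 = (168434)·51455234 + (-1554055)·5576901.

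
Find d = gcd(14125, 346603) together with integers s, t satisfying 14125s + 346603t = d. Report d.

Repeated division:
346603 = 24·14125 + 7603
14125 = 1·7603 + 6522
7603 = 1·6522 + 1081
6522 = 6·1081 + 36
1081 = 30·36 + 1
36 = 36·1 + 0
gcd(14125, 346603) = 1.
Working backward:
1 = 1081 − 30·36
1 = −30·6522 + 181·1081
1 = 181·7603 − 211·6522
1 = −211·14125 + 392·7603
1 = 392·346603 − 9619·14125
So 1 = (392)·346603 + (-9619)·14125.

1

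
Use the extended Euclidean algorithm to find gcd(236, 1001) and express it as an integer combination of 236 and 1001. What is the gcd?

Repeated division:
1001 = 4*236 + 57
236 = 4*57 + 8
57 = 7*8 + 1
8 = 8*1 + 0
gcd(236, 1001) = 1.
Express as a combination:
1 = 57 − 7·8
1 = −7·236 + 29·57
1 = 29·1001 − 123·236
So 1 = (29)·1001 + (-123)·236.

1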